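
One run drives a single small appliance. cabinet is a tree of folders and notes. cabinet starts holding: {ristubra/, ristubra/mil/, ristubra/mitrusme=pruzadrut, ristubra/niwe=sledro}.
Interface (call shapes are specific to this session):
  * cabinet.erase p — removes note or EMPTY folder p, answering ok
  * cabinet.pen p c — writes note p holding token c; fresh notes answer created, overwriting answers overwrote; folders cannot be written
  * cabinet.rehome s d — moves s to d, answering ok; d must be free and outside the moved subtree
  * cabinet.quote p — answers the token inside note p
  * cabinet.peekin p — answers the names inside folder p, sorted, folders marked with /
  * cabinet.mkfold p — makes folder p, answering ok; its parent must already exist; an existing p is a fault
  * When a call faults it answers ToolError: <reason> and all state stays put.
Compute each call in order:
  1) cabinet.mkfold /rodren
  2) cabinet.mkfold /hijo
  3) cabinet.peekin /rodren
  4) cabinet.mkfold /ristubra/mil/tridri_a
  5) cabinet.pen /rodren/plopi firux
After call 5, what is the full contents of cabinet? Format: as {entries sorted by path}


Answer: {hijo/, ristubra/, ristubra/mil/, ristubra/mil/tridri_a/, ristubra/mitrusme=pruzadrut, ristubra/niwe=sledro, rodren/, rodren/plopi=firux}

Derivation:
;; 1. mkfold(p→/rodren) => ok
;; 2. mkfold(p→/hijo) => ok
;; 3. peekin(p→/rodren) => []
;; 4. mkfold(p→/ristubra/mil/tridri_a) => ok
;; 5. pen(p→/rodren/plopi, c→firux) => created


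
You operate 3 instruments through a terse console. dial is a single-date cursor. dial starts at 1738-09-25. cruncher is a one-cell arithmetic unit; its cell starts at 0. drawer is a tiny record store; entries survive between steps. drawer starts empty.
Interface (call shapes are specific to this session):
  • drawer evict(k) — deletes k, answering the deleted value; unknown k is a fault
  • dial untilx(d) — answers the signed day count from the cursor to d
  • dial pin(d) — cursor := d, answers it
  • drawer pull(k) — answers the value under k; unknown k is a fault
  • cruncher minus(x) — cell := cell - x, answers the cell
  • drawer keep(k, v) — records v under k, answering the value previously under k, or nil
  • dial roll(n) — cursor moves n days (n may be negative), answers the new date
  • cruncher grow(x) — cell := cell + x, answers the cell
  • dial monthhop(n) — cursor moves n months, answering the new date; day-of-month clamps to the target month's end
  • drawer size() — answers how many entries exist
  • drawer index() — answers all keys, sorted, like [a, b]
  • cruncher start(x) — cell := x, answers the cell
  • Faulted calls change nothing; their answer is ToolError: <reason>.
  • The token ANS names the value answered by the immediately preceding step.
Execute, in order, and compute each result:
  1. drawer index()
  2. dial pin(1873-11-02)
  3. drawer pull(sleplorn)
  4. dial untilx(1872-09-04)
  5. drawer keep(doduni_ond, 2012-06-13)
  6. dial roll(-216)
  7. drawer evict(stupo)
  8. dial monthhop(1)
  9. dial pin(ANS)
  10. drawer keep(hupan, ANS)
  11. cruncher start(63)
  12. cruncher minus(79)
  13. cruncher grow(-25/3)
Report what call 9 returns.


Answer: 1873-04-30

Derivation:
> drawer index
= []
> dial pin d→1873-11-02
= 1873-11-02
> drawer pull k→sleplorn
= ToolError: no such key sleplorn
> dial untilx d→1872-09-04
= -424
> drawer keep k→doduni_ond v→2012-06-13
= nil
> dial roll n→-216
= 1873-03-31
> drawer evict k→stupo
= ToolError: no such key stupo
> dial monthhop n→1
= 1873-04-30
> dial pin d→ANS
= 1873-04-30
> drawer keep k→hupan v→ANS
= nil
> cruncher start x→63
= 63
> cruncher minus x→79
= -16
> cruncher grow x→-25/3
= -73/3


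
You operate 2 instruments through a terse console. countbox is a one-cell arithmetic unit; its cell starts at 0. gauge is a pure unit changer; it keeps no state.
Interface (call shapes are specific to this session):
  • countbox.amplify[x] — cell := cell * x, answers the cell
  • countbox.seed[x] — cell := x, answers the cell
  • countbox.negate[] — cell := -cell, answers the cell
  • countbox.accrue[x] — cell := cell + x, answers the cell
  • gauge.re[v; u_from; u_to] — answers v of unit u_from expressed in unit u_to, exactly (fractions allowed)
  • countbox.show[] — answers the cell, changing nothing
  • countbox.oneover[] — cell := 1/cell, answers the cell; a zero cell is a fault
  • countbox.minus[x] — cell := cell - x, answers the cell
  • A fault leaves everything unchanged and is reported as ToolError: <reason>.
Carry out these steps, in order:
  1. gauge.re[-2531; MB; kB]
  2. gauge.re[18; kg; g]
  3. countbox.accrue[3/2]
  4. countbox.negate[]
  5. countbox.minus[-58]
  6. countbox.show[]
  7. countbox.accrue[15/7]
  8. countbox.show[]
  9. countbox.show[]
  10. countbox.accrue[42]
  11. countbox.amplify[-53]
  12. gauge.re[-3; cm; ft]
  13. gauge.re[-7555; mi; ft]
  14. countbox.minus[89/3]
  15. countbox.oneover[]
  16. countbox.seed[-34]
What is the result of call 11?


Do: gauge.re[v→-2531; u_from→MB; u_to→kB]
See: -2531000
Do: gauge.re[v→18; u_from→kg; u_to→g]
See: 18000
Do: countbox.accrue[x→3/2]
See: 3/2
Do: countbox.negate[]
See: -3/2
Do: countbox.minus[x→-58]
See: 113/2
Do: countbox.show[]
See: 113/2
Do: countbox.accrue[x→15/7]
See: 821/14
Do: countbox.show[]
See: 821/14
Do: countbox.show[]
See: 821/14
Do: countbox.accrue[x→42]
See: 1409/14
Do: countbox.amplify[x→-53]
See: -74677/14
Do: gauge.re[v→-3; u_from→cm; u_to→ft]
See: -25/254
Do: gauge.re[v→-7555; u_from→mi; u_to→ft]
See: -39890400
Do: countbox.minus[x→89/3]
See: -225277/42
Do: countbox.oneover[]
See: -42/225277
Do: countbox.seed[x→-34]
See: -34

Answer: -74677/14


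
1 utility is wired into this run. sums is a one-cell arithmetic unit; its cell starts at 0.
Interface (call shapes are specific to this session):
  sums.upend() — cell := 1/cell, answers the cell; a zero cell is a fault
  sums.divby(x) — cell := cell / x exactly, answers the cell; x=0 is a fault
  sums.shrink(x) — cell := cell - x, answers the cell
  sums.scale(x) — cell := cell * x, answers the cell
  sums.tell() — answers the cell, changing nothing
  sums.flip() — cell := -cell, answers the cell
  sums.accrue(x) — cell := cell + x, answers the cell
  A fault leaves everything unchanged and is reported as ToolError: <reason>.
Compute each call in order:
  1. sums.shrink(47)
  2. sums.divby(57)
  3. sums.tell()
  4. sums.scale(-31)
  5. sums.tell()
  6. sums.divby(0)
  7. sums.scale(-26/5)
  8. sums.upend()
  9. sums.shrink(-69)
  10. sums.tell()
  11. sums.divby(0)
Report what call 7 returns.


Answer: -37882/285

Derivation:
→ sums.shrink(x→47)
← -47
→ sums.divby(x→57)
← -47/57
→ sums.tell()
← -47/57
→ sums.scale(x→-31)
← 1457/57
→ sums.tell()
← 1457/57
→ sums.divby(x→0)
← ToolError: division by zero
→ sums.scale(x→-26/5)
← -37882/285
→ sums.upend()
← -285/37882
→ sums.shrink(x→-69)
← 2613573/37882
→ sums.tell()
← 2613573/37882
→ sums.divby(x→0)
← ToolError: division by zero


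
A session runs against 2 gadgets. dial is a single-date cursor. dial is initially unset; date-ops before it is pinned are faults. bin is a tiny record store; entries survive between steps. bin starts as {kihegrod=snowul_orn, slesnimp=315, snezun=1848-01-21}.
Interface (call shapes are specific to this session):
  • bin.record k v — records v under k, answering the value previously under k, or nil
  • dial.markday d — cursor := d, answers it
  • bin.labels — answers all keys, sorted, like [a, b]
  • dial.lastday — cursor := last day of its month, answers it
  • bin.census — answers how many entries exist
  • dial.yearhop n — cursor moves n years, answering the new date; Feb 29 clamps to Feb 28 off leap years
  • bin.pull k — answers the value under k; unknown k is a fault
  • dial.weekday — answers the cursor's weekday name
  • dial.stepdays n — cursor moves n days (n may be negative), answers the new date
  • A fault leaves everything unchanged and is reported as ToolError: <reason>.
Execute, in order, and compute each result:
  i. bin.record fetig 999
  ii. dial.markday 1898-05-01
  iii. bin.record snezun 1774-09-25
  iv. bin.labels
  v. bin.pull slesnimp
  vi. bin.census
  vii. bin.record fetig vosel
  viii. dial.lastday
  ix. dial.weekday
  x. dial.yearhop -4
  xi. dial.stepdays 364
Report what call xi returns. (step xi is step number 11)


% bin.record(k='fetig', v='999') == nil
% dial.markday(d='1898-05-01') == 1898-05-01
% bin.record(k='snezun', v='1774-09-25') == 1848-01-21
% bin.labels() == [fetig, kihegrod, slesnimp, snezun]
% bin.pull(k='slesnimp') == 315
% bin.census() == 4
% bin.record(k='fetig', v='vosel') == 999
% dial.lastday() == 1898-05-31
% dial.weekday() == Tuesday
% dial.yearhop(n='-4') == 1894-05-31
% dial.stepdays(n='364') == 1895-05-30

Answer: 1895-05-30


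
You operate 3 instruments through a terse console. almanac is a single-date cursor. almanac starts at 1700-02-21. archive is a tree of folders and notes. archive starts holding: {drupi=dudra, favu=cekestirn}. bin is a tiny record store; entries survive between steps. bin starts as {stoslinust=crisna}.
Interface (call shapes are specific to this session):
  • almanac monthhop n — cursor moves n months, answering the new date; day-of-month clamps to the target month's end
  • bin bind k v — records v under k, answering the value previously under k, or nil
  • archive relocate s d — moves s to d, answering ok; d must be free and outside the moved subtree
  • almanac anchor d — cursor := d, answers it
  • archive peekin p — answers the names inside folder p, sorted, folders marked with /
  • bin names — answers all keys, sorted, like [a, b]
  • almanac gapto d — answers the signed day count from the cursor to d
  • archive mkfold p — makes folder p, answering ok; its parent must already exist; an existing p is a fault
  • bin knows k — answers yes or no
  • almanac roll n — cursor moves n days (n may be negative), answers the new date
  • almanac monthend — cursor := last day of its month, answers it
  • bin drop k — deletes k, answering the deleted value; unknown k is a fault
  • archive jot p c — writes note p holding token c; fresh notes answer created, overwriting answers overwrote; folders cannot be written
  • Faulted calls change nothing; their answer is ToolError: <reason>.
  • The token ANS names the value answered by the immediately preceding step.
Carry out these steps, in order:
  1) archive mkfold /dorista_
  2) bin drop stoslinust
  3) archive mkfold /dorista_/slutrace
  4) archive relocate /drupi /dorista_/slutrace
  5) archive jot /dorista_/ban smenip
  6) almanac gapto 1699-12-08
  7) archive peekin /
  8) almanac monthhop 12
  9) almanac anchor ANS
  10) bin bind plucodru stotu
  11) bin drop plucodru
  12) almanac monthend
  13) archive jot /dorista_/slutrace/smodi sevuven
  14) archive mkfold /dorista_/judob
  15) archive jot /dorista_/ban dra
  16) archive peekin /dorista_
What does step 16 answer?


Calling archive mkfold passing p→/dorista_: ok.
I run bin drop passing k→stoslinust, and observe crisna.
Next I call archive mkfold passing p→/dorista_/slutrace, yielding ok.
I call archive relocate passing s→/drupi, d→/dorista_/slutrace, and observe ToolError: exists.
Calling archive jot passing p→/dorista_/ban, c→smenip, yielding created.
Calling almanac gapto passing d→1699-12-08, and observe -75.
Next I call archive peekin passing p→/, → [dorista_/, drupi, favu].
I use almanac monthhop passing n→12, yielding 1701-02-21.
Then almanac anchor passing d→ANS, yielding 1701-02-21.
Using bin bind passing k→plucodru, v→stotu, and see nil.
Then bin drop passing k→plucodru, yielding stotu.
I try almanac monthend, yielding 1701-02-28.
I use archive jot passing p→/dorista_/slutrace/smodi, c→sevuven, yielding created.
I invoke archive mkfold passing p→/dorista_/judob, and observe ok.
I try archive jot passing p→/dorista_/ban, c→dra, and see overwrote.
I invoke archive peekin passing p→/dorista_: [ban, judob/, slutrace/].

Answer: [ban, judob/, slutrace/]


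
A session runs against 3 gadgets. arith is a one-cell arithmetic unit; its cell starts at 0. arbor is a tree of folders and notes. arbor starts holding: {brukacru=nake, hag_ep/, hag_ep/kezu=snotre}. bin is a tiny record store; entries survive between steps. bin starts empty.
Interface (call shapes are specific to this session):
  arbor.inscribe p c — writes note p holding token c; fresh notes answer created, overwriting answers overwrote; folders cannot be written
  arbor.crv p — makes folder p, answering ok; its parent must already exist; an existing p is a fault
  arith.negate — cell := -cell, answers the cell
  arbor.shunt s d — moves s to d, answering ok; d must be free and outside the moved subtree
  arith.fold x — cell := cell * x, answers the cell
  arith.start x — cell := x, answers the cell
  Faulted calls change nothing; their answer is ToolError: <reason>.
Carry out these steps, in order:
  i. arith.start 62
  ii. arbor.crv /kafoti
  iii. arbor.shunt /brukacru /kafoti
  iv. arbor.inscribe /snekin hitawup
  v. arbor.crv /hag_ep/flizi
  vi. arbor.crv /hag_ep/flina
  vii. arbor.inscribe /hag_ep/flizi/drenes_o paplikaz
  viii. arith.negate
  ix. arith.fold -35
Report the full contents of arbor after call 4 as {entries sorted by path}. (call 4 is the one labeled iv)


Answer: {brukacru=nake, hag_ep/, hag_ep/kezu=snotre, kafoti/, snekin=hitawup}

Derivation:
-> arith.start(x='62')
<- 62
-> arbor.crv(p='/kafoti')
<- ok
-> arbor.shunt(s='/brukacru', d='/kafoti')
<- ToolError: exists
-> arbor.inscribe(p='/snekin', c='hitawup')
<- created
-> arbor.crv(p='/hag_ep/flizi')
<- ok
-> arbor.crv(p='/hag_ep/flina')
<- ok
-> arbor.inscribe(p='/hag_ep/flizi/drenes_o', c='paplikaz')
<- created
-> arith.negate()
<- -62
-> arith.fold(x='-35')
<- 2170


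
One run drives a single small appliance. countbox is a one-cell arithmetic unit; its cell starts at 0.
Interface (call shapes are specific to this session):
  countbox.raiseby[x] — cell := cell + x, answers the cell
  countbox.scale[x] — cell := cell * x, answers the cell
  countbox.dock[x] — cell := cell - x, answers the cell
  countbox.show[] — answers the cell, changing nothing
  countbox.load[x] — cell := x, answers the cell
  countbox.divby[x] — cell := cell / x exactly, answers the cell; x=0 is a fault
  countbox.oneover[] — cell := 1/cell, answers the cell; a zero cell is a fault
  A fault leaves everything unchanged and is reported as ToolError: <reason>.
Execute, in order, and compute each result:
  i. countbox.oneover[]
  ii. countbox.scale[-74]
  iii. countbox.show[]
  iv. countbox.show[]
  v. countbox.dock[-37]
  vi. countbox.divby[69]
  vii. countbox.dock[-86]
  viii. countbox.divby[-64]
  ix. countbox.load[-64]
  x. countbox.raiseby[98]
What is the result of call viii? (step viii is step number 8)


Answer: -5971/4416

Derivation:
-- 1. countbox.oneover() : ToolError: reciprocal of zero
-- 2. countbox.scale(-74) : 0
-- 3. countbox.show() : 0
-- 4. countbox.show() : 0
-- 5. countbox.dock(-37) : 37
-- 6. countbox.divby(69) : 37/69
-- 7. countbox.dock(-86) : 5971/69
-- 8. countbox.divby(-64) : -5971/4416
-- 9. countbox.load(-64) : -64
-- 10. countbox.raiseby(98) : 34


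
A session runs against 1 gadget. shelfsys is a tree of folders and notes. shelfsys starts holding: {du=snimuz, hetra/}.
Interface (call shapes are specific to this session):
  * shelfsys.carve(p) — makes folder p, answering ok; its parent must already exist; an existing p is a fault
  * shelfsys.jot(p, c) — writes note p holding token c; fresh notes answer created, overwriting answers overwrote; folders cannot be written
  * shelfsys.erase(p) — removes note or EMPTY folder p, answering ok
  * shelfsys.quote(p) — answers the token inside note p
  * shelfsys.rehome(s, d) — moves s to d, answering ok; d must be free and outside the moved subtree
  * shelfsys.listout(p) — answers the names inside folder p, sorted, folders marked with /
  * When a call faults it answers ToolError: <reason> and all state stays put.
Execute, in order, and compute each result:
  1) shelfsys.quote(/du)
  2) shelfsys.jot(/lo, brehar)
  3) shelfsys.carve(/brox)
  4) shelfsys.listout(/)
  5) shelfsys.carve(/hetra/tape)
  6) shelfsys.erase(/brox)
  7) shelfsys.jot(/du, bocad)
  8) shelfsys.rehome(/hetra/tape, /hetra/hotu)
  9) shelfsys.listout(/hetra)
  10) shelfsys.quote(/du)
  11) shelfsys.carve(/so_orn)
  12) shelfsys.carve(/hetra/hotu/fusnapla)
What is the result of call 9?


Answer: [hotu/]

Derivation:
% shelfsys.quote p: /du
[out] snimuz
% shelfsys.jot p: /lo c: brehar
[out] created
% shelfsys.carve p: /brox
[out] ok
% shelfsys.listout p: /
[out] [brox/, du, hetra/, lo]
% shelfsys.carve p: /hetra/tape
[out] ok
% shelfsys.erase p: /brox
[out] ok
% shelfsys.jot p: /du c: bocad
[out] overwrote
% shelfsys.rehome s: /hetra/tape d: /hetra/hotu
[out] ok
% shelfsys.listout p: /hetra
[out] [hotu/]
% shelfsys.quote p: /du
[out] bocad
% shelfsys.carve p: /so_orn
[out] ok
% shelfsys.carve p: /hetra/hotu/fusnapla
[out] ok


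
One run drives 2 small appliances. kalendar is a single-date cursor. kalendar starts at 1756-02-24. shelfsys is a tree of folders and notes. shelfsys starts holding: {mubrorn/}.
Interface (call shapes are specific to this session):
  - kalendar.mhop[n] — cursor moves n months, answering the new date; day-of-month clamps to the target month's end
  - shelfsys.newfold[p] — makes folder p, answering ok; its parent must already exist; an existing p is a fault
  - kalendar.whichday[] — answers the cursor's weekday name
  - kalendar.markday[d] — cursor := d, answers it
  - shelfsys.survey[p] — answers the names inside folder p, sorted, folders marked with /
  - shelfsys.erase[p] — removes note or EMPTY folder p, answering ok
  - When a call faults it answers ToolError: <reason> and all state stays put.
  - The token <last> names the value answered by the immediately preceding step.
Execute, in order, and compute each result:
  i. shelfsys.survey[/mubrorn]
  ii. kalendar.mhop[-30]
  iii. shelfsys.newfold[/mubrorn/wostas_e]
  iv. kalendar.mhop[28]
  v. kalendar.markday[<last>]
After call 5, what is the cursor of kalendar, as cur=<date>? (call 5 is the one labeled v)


# 1. survey(/mubrorn) : []
# 2. mhop(-30) : 1753-08-24
# 3. newfold(/mubrorn/wostas_e) : ok
# 4. mhop(28) : 1755-12-24
# 5. markday(<last>) : 1755-12-24

Answer: cur=1755-12-24


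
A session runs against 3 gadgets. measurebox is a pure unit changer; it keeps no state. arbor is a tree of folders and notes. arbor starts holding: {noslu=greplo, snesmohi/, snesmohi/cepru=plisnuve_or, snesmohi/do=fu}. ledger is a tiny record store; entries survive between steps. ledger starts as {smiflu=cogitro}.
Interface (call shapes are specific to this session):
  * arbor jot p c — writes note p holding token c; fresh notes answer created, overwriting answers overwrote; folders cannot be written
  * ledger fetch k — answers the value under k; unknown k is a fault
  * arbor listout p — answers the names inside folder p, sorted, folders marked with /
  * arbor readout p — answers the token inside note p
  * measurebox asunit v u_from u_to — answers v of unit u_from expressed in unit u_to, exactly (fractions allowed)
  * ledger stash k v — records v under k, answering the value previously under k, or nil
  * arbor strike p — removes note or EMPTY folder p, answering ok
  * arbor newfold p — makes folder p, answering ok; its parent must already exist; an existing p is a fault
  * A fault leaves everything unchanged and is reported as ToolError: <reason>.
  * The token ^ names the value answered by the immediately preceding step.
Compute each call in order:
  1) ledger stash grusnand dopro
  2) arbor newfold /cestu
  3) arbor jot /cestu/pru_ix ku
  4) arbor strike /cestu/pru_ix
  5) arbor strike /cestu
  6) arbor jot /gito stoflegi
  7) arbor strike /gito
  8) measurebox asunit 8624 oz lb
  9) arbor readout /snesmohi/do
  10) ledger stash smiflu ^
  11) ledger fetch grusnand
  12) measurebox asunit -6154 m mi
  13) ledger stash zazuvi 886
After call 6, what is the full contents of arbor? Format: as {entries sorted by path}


Answer: {gito=stoflegi, noslu=greplo, snesmohi/, snesmohi/cepru=plisnuve_or, snesmohi/do=fu}

Derivation:
~$ ledger stash k→grusnand v→dopro
  nil
~$ arbor newfold p→/cestu
  ok
~$ arbor jot p→/cestu/pru_ix c→ku
  created
~$ arbor strike p→/cestu/pru_ix
  ok
~$ arbor strike p→/cestu
  ok
~$ arbor jot p→/gito c→stoflegi
  created
~$ arbor strike p→/gito
  ok
~$ measurebox asunit v→8624 u_from→oz u_to→lb
  539
~$ arbor readout p→/snesmohi/do
  fu
~$ ledger stash k→smiflu v→^
  cogitro
~$ ledger fetch k→grusnand
  dopro
~$ measurebox asunit v→-6154 u_from→m u_to→mi
  -384625/100584
~$ ledger stash k→zazuvi v→886
  nil


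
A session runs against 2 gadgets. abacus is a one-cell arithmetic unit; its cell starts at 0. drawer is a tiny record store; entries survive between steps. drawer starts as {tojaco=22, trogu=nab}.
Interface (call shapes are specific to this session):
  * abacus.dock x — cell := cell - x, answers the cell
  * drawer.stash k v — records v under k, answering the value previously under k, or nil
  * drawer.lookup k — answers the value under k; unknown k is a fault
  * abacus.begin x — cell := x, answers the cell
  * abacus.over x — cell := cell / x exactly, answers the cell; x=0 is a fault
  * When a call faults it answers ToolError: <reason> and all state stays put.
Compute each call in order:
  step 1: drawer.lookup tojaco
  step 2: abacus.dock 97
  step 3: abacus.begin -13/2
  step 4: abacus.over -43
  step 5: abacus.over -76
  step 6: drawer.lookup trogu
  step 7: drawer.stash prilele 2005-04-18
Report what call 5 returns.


Act: drawer.lookup[k→tojaco]
Obs: 22
Act: abacus.dock[x→97]
Obs: -97
Act: abacus.begin[x→-13/2]
Obs: -13/2
Act: abacus.over[x→-43]
Obs: 13/86
Act: abacus.over[x→-76]
Obs: -13/6536
Act: drawer.lookup[k→trogu]
Obs: nab
Act: drawer.stash[k→prilele; v→2005-04-18]
Obs: nil

Answer: -13/6536


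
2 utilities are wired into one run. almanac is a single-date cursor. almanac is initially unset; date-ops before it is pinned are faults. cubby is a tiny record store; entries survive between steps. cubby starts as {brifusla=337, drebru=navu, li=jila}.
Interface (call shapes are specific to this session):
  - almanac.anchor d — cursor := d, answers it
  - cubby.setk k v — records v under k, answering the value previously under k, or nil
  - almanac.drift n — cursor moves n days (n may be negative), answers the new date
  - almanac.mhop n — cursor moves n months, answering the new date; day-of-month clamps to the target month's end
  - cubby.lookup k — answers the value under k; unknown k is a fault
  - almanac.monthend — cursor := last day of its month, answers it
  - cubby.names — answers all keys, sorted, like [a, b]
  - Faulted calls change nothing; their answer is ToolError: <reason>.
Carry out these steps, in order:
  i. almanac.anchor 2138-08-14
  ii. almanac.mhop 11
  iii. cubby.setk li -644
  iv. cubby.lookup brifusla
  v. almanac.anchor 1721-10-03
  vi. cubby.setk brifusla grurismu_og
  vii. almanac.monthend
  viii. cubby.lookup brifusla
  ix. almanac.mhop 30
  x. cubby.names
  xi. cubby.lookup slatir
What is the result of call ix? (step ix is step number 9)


Answer: 1724-04-30

Derivation:
CALL almanac.anchor[d: 2138-08-14]
RET  2138-08-14
CALL almanac.mhop[n: 11]
RET  2139-07-14
CALL cubby.setk[k: li; v: -644]
RET  jila
CALL cubby.lookup[k: brifusla]
RET  337
CALL almanac.anchor[d: 1721-10-03]
RET  1721-10-03
CALL cubby.setk[k: brifusla; v: grurismu_og]
RET  337
CALL almanac.monthend[]
RET  1721-10-31
CALL cubby.lookup[k: brifusla]
RET  grurismu_og
CALL almanac.mhop[n: 30]
RET  1724-04-30
CALL cubby.names[]
RET  [brifusla, drebru, li]
CALL cubby.lookup[k: slatir]
RET  ToolError: no such key slatir


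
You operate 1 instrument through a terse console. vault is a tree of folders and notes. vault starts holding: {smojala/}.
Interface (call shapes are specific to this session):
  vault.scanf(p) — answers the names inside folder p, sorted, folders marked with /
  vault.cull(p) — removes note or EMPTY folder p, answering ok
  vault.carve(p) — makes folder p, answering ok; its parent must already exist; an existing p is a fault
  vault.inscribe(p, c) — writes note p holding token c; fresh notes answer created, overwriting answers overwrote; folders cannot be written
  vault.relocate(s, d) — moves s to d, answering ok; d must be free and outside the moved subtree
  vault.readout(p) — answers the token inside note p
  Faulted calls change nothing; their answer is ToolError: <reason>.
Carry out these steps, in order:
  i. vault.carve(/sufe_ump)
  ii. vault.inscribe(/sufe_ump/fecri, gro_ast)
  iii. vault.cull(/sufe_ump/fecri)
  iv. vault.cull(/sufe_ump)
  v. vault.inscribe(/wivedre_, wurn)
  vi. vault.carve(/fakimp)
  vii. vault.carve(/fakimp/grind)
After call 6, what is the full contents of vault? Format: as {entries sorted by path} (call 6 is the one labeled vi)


Answer: {fakimp/, smojala/, wivedre_=wurn}

Derivation:
·→ carve(/sufe_ump)
·← ok
·→ inscribe(/sufe_ump/fecri, gro_ast)
·← created
·→ cull(/sufe_ump/fecri)
·← ok
·→ cull(/sufe_ump)
·← ok
·→ inscribe(/wivedre_, wurn)
·← created
·→ carve(/fakimp)
·← ok
·→ carve(/fakimp/grind)
·← ok


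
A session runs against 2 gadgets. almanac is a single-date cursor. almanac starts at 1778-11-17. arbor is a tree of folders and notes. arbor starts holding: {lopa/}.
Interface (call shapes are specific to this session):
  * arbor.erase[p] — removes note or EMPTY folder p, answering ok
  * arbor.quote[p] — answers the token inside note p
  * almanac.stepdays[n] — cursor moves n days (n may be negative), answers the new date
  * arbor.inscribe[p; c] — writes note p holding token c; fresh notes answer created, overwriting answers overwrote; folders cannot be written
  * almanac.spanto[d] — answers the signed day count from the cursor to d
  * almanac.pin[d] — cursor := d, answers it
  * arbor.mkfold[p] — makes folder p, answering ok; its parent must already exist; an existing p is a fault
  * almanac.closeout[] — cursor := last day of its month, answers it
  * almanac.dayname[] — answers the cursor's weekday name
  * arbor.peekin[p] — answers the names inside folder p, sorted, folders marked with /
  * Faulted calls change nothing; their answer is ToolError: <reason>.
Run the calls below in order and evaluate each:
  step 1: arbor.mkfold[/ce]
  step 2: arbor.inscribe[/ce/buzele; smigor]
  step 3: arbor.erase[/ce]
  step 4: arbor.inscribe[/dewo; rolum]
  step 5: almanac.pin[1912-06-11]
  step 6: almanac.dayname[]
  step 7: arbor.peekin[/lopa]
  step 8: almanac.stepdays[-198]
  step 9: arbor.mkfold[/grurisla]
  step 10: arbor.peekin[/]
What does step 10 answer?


Answer: [ce/, dewo, grurisla/, lopa/]

Derivation:
==> arbor.mkfold(/ce)
<== ok
==> arbor.inscribe(/ce/buzele, smigor)
<== created
==> arbor.erase(/ce)
<== ToolError: not empty
==> arbor.inscribe(/dewo, rolum)
<== created
==> almanac.pin(1912-06-11)
<== 1912-06-11
==> almanac.dayname()
<== Tuesday
==> arbor.peekin(/lopa)
<== []
==> almanac.stepdays(-198)
<== 1911-11-26
==> arbor.mkfold(/grurisla)
<== ok
==> arbor.peekin(/)
<== [ce/, dewo, grurisla/, lopa/]


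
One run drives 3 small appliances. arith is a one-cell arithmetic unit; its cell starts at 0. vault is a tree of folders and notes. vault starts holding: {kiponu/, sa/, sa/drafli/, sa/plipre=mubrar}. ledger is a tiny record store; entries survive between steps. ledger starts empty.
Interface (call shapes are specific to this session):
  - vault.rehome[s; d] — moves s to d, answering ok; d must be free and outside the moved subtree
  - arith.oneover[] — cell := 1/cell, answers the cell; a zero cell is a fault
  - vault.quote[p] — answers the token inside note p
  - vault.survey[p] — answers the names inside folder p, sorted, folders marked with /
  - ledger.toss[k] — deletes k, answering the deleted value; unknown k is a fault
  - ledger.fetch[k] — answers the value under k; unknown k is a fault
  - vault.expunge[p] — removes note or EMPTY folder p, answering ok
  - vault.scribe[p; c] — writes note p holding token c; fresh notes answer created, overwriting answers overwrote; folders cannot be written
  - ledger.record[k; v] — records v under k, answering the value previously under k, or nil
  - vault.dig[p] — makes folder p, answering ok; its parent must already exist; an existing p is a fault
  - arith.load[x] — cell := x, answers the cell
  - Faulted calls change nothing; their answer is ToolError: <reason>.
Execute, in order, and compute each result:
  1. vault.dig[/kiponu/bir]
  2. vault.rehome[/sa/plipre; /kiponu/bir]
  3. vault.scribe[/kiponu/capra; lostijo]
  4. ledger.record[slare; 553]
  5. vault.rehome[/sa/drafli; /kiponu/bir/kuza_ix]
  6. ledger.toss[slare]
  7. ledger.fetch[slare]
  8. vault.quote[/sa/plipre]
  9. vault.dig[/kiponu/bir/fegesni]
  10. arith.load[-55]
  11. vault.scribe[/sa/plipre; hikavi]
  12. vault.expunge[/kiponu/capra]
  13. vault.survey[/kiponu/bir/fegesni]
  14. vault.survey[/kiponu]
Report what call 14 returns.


Answer: [bir/]

Derivation:
I run vault.dig(p=/kiponu/bir): ok.
I use vault.rehome(s=/sa/plipre, d=/kiponu/bir), which returns ToolError: exists.
Calling vault.scribe(p=/kiponu/capra, c=lostijo), yielding created.
Invoking ledger.record(k=slare, v=553), and get nil.
Using vault.rehome(s=/sa/drafli, d=/kiponu/bir/kuza_ix), → ok.
I invoke ledger.toss(k=slare), and observe 553.
Next I call ledger.fetch(k=slare), and see ToolError: no such key slare.
I invoke vault.quote(p=/sa/plipre), and observe mubrar.
I run vault.dig(p=/kiponu/bir/fegesni), and get ok.
Then arith.load(x=-55): -55.
Using vault.scribe(p=/sa/plipre, c=hikavi), — result: overwrote.
I try vault.expunge(p=/kiponu/capra), → ok.
I use vault.survey(p=/kiponu/bir/fegesni): [].
I try vault.survey(p=/kiponu), and see [bir/].


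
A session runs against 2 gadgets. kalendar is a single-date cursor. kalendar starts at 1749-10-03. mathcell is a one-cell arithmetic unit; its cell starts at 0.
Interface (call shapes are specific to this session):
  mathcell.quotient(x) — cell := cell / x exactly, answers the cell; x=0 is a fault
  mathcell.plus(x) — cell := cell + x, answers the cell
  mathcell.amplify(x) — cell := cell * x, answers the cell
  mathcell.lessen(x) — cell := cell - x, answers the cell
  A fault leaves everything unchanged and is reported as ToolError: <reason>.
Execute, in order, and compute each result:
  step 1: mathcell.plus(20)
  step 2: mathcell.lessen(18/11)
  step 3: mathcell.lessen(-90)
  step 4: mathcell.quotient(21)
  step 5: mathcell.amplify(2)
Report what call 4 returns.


Answer: 1192/231

Derivation:
==> mathcell.plus(20)
<== 20
==> mathcell.lessen(18/11)
<== 202/11
==> mathcell.lessen(-90)
<== 1192/11
==> mathcell.quotient(21)
<== 1192/231
==> mathcell.amplify(2)
<== 2384/231


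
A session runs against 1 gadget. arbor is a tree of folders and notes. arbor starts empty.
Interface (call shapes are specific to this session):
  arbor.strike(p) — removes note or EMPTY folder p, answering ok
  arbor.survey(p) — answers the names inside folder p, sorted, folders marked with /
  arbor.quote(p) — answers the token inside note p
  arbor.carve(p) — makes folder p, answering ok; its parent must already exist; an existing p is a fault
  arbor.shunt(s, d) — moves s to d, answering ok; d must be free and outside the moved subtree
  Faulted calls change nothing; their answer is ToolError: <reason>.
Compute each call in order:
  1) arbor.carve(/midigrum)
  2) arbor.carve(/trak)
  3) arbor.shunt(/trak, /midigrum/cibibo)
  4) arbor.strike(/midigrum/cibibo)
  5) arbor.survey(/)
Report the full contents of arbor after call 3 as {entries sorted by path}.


>>> carve /midigrum
[out] ok
>>> carve /trak
[out] ok
>>> shunt /trak /midigrum/cibibo
[out] ok
>>> strike /midigrum/cibibo
[out] ok
>>> survey /
[out] [midigrum/]

Answer: {midigrum/, midigrum/cibibo/}


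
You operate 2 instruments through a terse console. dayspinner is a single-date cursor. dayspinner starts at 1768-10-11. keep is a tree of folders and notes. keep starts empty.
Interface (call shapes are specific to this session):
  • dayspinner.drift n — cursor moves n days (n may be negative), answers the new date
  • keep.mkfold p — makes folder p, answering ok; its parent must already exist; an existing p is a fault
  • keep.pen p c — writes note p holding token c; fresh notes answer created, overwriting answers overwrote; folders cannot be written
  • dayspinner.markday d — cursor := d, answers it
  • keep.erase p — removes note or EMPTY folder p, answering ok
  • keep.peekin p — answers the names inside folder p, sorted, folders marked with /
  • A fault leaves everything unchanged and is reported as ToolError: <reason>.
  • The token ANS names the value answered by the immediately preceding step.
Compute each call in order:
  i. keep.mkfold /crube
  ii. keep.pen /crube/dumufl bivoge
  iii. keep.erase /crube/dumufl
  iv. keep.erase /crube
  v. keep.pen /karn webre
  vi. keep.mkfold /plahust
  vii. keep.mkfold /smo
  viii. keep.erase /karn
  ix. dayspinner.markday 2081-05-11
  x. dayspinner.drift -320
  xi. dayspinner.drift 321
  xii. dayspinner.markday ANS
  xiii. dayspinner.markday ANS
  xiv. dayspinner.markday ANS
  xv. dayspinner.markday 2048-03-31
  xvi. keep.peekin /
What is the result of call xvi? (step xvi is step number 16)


Answer: [plahust/, smo/]

Derivation:
>> keep.mkfold(p→/crube)
<< ok
>> keep.pen(p→/crube/dumufl, c→bivoge)
<< created
>> keep.erase(p→/crube/dumufl)
<< ok
>> keep.erase(p→/crube)
<< ok
>> keep.pen(p→/karn, c→webre)
<< created
>> keep.mkfold(p→/plahust)
<< ok
>> keep.mkfold(p→/smo)
<< ok
>> keep.erase(p→/karn)
<< ok
>> dayspinner.markday(d→2081-05-11)
<< 2081-05-11
>> dayspinner.drift(n→-320)
<< 2080-06-25
>> dayspinner.drift(n→321)
<< 2081-05-12
>> dayspinner.markday(d→ANS)
<< 2081-05-12
>> dayspinner.markday(d→ANS)
<< 2081-05-12
>> dayspinner.markday(d→ANS)
<< 2081-05-12
>> dayspinner.markday(d→2048-03-31)
<< 2048-03-31
>> keep.peekin(p→/)
<< [plahust/, smo/]


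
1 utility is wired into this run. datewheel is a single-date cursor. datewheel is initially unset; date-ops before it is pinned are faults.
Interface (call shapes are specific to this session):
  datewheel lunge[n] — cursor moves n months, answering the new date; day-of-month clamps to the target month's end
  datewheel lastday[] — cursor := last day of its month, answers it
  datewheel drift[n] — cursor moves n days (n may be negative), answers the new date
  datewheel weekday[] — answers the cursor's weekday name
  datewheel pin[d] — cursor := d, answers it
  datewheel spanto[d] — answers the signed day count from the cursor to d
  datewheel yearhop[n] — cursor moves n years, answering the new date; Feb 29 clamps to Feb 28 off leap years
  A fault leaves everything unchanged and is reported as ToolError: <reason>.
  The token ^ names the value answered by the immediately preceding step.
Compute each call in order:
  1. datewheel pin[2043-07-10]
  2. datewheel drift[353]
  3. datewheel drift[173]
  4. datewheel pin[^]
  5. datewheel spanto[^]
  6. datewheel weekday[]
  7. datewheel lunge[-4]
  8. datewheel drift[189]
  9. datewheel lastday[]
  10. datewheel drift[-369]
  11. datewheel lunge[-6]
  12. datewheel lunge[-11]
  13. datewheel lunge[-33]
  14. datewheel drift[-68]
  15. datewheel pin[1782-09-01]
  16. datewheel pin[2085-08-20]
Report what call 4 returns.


Answer: 2044-12-17

Derivation:
Using datewheel pin passing d→2043-07-10, → 2043-07-10.
Then datewheel drift passing n→353, which returns 2044-06-27.
Now I run datewheel drift passing n→173, — result: 2044-12-17.
I run datewheel pin passing d→^, → 2044-12-17.
Calling datewheel spanto passing d→^, which returns 0.
I call datewheel weekday, and see Saturday.
Using datewheel lunge passing n→-4, — result: 2044-08-17.
I run datewheel drift passing n→189: 2045-02-22.
Now I run datewheel lastday, giving 2045-02-28.
Now I run datewheel drift passing n→-369: 2044-02-25.
Invoking datewheel lunge passing n→-6, yielding 2043-08-25.
Next I call datewheel lunge passing n→-11, yielding 2042-09-25.
Next I call datewheel lunge passing n→-33, which returns 2039-12-25.
Invoking datewheel drift passing n→-68: 2039-10-18.
I call datewheel pin passing d→1782-09-01, giving 1782-09-01.
I invoke datewheel pin passing d→2085-08-20, and see 2085-08-20.


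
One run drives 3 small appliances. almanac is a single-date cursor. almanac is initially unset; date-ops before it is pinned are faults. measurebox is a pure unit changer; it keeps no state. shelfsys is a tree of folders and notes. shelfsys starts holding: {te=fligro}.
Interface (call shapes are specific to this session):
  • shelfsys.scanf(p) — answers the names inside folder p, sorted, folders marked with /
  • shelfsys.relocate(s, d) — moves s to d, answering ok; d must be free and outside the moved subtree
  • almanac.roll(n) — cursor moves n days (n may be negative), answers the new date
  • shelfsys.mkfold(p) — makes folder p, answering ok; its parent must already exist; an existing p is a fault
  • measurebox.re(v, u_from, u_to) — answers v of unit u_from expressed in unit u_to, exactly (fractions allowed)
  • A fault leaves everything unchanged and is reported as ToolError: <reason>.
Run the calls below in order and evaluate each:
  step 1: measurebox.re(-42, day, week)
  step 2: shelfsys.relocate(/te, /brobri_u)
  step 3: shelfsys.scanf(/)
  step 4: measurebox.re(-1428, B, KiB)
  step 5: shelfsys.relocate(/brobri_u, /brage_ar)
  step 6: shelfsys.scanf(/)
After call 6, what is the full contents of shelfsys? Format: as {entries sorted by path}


Answer: {brage_ar=fligro}

Derivation:
Act: measurebox.re[v='-42'; u_from='day'; u_to='week']
Obs: -6
Act: shelfsys.relocate[s='/te'; d='/brobri_u']
Obs: ok
Act: shelfsys.scanf[p='/']
Obs: [brobri_u]
Act: measurebox.re[v='-1428'; u_from='B'; u_to='KiB']
Obs: -357/256
Act: shelfsys.relocate[s='/brobri_u'; d='/brage_ar']
Obs: ok
Act: shelfsys.scanf[p='/']
Obs: [brage_ar]


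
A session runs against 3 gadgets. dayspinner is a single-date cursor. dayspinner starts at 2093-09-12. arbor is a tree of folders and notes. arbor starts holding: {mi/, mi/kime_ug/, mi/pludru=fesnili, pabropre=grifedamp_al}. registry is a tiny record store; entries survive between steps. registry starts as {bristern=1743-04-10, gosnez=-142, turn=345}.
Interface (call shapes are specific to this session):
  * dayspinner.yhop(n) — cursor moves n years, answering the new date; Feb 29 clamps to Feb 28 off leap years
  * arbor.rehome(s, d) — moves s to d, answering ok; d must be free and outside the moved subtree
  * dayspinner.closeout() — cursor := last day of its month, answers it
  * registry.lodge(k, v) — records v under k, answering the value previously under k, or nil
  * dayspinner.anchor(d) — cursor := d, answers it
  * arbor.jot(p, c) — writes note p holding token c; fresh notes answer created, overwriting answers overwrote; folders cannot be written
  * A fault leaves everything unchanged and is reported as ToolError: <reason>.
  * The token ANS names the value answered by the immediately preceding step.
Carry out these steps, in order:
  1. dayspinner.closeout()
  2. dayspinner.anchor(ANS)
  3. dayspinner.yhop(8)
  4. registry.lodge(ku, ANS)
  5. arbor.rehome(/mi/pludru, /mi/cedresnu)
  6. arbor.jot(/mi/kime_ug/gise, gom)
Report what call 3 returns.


Answer: 2101-09-30

Derivation:
-- 1. dayspinner.closeout() == 2093-09-30
-- 2. dayspinner.anchor(d='ANS') == 2093-09-30
-- 3. dayspinner.yhop(n='8') == 2101-09-30
-- 4. registry.lodge(k='ku', v='ANS') == nil
-- 5. arbor.rehome(s='/mi/pludru', d='/mi/cedresnu') == ok
-- 6. arbor.jot(p='/mi/kime_ug/gise', c='gom') == created


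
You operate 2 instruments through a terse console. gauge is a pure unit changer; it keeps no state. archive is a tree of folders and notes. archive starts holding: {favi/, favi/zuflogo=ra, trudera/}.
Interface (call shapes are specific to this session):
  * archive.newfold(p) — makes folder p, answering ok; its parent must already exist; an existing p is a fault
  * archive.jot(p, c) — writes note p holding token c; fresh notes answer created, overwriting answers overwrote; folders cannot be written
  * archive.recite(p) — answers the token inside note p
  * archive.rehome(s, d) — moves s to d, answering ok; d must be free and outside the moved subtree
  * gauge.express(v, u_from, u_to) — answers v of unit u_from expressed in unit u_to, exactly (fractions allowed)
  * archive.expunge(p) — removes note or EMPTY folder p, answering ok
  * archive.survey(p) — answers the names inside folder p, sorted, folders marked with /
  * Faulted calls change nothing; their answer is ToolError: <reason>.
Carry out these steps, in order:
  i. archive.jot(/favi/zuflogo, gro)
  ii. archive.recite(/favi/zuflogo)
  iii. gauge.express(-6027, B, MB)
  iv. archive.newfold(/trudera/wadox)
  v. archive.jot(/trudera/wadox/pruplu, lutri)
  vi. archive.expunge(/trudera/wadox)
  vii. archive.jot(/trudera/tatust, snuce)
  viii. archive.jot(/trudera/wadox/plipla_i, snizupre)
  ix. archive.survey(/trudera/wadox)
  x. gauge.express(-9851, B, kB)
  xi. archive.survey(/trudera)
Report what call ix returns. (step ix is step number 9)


-- 1. archive.jot(p→/favi/zuflogo, c→gro) ~> overwrote
-- 2. archive.recite(p→/favi/zuflogo) ~> gro
-- 3. gauge.express(v→-6027, u_from→B, u_to→MB) ~> -6027/1000000
-- 4. archive.newfold(p→/trudera/wadox) ~> ok
-- 5. archive.jot(p→/trudera/wadox/pruplu, c→lutri) ~> created
-- 6. archive.expunge(p→/trudera/wadox) ~> ToolError: not empty
-- 7. archive.jot(p→/trudera/tatust, c→snuce) ~> created
-- 8. archive.jot(p→/trudera/wadox/plipla_i, c→snizupre) ~> created
-- 9. archive.survey(p→/trudera/wadox) ~> [plipla_i, pruplu]
-- 10. gauge.express(v→-9851, u_from→B, u_to→kB) ~> -9851/1000
-- 11. archive.survey(p→/trudera) ~> [tatust, wadox/]

Answer: [plipla_i, pruplu]
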